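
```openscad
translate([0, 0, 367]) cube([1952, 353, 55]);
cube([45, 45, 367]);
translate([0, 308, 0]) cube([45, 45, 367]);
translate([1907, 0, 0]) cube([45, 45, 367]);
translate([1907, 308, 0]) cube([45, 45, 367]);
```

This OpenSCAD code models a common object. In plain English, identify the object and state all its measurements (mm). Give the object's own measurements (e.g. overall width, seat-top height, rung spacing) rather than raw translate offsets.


A long wooden bench with a 1952 mm (x) × 353 mm (y) seat, 55 mm thick, its top surface 422 mm above the floor. Four 45 mm square legs at the seat corners, flush with the edges, run from z = 0 to the seat underside.


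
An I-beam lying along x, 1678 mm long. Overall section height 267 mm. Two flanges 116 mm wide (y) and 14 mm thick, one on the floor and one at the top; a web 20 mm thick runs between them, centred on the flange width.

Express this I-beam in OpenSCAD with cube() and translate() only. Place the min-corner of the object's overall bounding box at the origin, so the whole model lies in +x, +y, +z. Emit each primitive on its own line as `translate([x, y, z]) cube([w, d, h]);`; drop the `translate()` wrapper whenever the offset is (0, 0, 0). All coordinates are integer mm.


cube([1678, 116, 14]);
translate([0, 48, 14]) cube([1678, 20, 239]);
translate([0, 0, 253]) cube([1678, 116, 14]);


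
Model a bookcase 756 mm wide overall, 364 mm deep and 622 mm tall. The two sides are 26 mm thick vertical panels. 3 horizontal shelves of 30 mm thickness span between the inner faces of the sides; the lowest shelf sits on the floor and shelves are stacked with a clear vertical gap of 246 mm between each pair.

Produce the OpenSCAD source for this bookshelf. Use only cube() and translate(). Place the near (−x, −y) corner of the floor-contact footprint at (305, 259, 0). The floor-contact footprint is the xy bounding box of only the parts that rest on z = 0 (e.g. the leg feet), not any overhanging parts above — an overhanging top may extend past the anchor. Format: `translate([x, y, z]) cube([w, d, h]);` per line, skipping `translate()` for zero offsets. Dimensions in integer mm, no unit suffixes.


translate([305, 259, 0]) cube([26, 364, 622]);
translate([1035, 259, 0]) cube([26, 364, 622]);
translate([331, 259, 0]) cube([704, 364, 30]);
translate([331, 259, 276]) cube([704, 364, 30]);
translate([331, 259, 552]) cube([704, 364, 30]);


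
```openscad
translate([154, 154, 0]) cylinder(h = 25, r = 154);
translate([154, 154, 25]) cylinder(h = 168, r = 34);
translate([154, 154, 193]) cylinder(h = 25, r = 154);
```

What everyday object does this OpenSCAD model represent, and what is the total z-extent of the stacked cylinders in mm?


A spool. The overall height is 218 mm.

Three coaxial cylinders, large–small–large — a spool. Two 25 mm flanges and a 168 mm core give 25 + 168 + 25 = 218 mm.


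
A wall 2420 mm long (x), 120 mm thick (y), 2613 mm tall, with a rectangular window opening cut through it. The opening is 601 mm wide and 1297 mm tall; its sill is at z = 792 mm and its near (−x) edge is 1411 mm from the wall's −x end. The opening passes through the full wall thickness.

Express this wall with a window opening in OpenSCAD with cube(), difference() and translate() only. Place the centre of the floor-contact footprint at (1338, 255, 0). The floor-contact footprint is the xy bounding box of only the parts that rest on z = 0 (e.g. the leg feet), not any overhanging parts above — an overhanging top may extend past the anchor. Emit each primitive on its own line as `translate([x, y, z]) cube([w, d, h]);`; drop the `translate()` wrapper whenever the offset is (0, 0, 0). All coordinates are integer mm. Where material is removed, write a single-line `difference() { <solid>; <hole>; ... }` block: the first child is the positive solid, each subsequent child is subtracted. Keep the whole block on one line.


difference() { translate([128, 195, 0]) cube([2420, 120, 2613]); translate([1539, 195, 792]) cube([601, 120, 1297]); }


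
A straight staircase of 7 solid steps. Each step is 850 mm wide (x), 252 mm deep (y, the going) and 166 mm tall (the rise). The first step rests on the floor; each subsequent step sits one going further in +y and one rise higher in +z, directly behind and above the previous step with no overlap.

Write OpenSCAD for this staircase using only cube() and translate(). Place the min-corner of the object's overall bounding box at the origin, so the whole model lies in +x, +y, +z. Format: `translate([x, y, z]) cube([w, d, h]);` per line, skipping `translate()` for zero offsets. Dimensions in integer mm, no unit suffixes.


cube([850, 252, 166]);
translate([0, 252, 166]) cube([850, 252, 166]);
translate([0, 504, 332]) cube([850, 252, 166]);
translate([0, 756, 498]) cube([850, 252, 166]);
translate([0, 1008, 664]) cube([850, 252, 166]);
translate([0, 1260, 830]) cube([850, 252, 166]);
translate([0, 1512, 996]) cube([850, 252, 166]);


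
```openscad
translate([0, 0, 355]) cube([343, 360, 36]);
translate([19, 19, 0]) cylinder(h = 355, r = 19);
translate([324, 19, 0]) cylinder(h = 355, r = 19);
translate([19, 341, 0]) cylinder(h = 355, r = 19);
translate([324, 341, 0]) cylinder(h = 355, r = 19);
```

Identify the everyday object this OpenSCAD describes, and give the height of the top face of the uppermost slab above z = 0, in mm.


A stool. The seat height is 391 mm.

A 343×360×36 slab at z = 355 on four corner cylinders — a stool. The seat top is 355 + 36 = 391 mm.


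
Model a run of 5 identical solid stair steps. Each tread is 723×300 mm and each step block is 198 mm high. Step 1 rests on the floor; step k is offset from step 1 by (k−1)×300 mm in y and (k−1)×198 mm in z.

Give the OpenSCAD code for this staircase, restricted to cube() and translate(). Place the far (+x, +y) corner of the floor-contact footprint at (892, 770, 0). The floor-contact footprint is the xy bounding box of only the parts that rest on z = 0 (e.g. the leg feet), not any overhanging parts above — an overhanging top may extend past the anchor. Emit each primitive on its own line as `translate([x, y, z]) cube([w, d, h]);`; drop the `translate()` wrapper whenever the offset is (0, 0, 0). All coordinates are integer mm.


translate([169, 470, 0]) cube([723, 300, 198]);
translate([169, 770, 198]) cube([723, 300, 198]);
translate([169, 1070, 396]) cube([723, 300, 198]);
translate([169, 1370, 594]) cube([723, 300, 198]);
translate([169, 1670, 792]) cube([723, 300, 198]);


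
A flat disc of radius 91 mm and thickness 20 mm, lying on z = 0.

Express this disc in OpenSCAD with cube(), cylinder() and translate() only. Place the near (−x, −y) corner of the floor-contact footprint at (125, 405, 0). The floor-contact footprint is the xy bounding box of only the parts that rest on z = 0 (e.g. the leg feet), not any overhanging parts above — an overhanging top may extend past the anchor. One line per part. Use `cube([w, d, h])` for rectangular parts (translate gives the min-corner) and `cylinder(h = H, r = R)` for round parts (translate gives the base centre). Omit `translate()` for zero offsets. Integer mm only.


translate([216, 496, 0]) cylinder(h = 20, r = 91);


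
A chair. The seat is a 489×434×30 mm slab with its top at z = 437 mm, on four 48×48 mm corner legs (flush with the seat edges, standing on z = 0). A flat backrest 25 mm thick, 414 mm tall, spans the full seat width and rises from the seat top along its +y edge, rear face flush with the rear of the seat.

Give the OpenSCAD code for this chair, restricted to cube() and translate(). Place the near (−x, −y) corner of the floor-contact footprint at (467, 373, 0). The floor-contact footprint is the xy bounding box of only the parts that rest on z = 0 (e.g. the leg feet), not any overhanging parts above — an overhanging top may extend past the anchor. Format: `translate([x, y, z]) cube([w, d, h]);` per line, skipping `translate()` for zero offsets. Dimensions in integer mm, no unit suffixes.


translate([467, 373, 407]) cube([489, 434, 30]);
translate([467, 373, 0]) cube([48, 48, 407]);
translate([908, 373, 0]) cube([48, 48, 407]);
translate([467, 759, 0]) cube([48, 48, 407]);
translate([908, 759, 0]) cube([48, 48, 407]);
translate([467, 782, 437]) cube([489, 25, 414]);


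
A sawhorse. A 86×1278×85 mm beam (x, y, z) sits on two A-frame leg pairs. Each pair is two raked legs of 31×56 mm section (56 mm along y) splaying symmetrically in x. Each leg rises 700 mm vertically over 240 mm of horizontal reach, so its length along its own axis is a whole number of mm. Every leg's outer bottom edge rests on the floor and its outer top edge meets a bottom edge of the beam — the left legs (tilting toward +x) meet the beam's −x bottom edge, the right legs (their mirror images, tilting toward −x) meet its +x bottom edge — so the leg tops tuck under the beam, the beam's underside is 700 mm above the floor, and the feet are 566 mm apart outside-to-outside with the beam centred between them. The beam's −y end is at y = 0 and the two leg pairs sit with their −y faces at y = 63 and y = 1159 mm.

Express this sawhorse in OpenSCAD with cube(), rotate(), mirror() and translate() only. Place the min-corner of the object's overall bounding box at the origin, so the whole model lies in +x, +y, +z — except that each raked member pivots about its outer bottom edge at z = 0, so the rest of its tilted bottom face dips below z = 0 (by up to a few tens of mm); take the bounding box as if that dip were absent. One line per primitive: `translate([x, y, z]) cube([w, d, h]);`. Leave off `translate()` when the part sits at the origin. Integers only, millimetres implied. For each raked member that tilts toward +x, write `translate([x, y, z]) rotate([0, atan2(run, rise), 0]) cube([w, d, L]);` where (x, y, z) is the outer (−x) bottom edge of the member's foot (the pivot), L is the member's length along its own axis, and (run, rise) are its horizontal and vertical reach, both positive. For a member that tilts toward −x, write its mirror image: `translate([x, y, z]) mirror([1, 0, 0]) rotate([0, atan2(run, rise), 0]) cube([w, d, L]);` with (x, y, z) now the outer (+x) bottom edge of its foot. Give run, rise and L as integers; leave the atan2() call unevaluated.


// leg length = √(240² + 700²) = 740
// right-leg outer foot x = 2·240 + 86 = 566
// beam min-corner = (240, 0, 700)
translate([240, 0, 700]) cube([86, 1278, 85]);
translate([0, 63, 0]) rotate([0, atan2(240, 700), 0]) cube([31, 56, 740]);
translate([566, 63, 0]) mirror([1, 0, 0]) rotate([0, atan2(240, 700), 0]) cube([31, 56, 740]);
translate([0, 1159, 0]) rotate([0, atan2(240, 700), 0]) cube([31, 56, 740]);
translate([566, 1159, 0]) mirror([1, 0, 0]) rotate([0, atan2(240, 700), 0]) cube([31, 56, 740]);


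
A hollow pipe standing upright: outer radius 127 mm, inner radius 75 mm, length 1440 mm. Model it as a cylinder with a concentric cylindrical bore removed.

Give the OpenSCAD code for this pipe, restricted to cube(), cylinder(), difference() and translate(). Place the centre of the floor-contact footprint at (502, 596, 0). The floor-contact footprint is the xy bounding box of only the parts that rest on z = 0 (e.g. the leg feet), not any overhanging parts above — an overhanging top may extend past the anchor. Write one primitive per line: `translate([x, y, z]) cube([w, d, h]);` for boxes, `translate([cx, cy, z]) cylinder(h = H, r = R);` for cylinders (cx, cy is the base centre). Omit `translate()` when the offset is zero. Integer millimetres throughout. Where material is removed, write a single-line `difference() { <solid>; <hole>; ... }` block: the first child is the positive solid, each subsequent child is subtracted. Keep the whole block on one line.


difference() { translate([502, 596, 0]) cylinder(h = 1440, r = 127); translate([502, 596, 0]) cylinder(h = 1440, r = 75); }


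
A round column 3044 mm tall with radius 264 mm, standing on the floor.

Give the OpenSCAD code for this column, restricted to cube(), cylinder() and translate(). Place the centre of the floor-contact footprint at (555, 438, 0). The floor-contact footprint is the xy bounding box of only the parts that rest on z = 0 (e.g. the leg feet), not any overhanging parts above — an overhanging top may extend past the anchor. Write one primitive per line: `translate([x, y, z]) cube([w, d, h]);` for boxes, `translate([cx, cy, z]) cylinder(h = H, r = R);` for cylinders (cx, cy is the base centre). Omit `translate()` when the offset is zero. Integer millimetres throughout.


translate([555, 438, 0]) cylinder(h = 3044, r = 264);


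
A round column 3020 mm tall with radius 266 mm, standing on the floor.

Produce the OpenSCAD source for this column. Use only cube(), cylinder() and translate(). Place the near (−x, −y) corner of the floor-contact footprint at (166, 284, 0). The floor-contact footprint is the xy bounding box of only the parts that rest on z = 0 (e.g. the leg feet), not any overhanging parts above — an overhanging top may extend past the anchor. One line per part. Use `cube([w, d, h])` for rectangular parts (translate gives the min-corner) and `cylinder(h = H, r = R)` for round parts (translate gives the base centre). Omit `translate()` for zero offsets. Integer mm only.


translate([432, 550, 0]) cylinder(h = 3020, r = 266);


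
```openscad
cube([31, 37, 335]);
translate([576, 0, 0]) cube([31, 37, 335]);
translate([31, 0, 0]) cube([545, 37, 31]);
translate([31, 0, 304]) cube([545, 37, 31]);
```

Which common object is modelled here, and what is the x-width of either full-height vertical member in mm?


A picture frame. The border width is 31 mm.

Four thin pieces enclosing a rectangular opening — a picture frame. The two full-height stiles are 335 mm tall; the top rail sits at z = 304 and is 31 mm tall, so the border above the opening is 335 − 304 = 31 mm, matching the stile x-width.


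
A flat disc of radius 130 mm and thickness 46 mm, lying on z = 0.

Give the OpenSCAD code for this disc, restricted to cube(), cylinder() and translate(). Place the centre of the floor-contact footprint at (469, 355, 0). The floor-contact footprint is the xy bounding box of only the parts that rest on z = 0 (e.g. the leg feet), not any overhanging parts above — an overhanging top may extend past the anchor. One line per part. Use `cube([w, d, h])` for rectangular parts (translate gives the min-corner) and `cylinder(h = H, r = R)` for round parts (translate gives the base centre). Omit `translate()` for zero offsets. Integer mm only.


translate([469, 355, 0]) cylinder(h = 46, r = 130);


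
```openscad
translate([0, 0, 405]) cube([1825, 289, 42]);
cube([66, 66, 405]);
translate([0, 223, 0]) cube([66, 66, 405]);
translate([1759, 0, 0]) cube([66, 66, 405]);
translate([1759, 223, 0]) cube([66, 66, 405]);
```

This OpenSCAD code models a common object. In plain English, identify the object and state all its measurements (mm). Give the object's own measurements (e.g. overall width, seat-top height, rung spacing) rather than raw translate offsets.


A long wooden bench with a 1825 mm (x) × 289 mm (y) seat, 42 mm thick, its top surface 447 mm above the floor. Four 66 mm square legs at the seat corners, flush with the edges, run from z = 0 to the seat underside.


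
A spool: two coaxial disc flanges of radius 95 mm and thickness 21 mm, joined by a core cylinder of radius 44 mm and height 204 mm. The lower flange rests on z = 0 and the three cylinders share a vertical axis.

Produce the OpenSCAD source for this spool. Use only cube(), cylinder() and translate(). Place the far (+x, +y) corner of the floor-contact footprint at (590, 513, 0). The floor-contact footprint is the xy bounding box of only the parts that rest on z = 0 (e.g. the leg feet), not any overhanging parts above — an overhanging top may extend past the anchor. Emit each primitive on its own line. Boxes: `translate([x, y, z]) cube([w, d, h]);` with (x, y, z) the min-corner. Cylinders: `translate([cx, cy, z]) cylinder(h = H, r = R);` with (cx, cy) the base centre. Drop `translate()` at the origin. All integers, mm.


translate([495, 418, 0]) cylinder(h = 21, r = 95);
translate([495, 418, 21]) cylinder(h = 204, r = 44);
translate([495, 418, 225]) cylinder(h = 21, r = 95);


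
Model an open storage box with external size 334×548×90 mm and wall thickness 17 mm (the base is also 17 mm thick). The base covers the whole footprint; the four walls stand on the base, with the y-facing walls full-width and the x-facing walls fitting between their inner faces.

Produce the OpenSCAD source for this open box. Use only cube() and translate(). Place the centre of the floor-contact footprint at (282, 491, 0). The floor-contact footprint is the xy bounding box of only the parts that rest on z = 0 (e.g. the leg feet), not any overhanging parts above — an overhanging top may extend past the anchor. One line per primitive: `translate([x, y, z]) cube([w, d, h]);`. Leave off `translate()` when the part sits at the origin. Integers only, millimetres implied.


translate([115, 217, 0]) cube([334, 548, 17]);
translate([115, 217, 17]) cube([334, 17, 73]);
translate([115, 748, 17]) cube([334, 17, 73]);
translate([115, 234, 17]) cube([17, 514, 73]);
translate([432, 234, 17]) cube([17, 514, 73]);


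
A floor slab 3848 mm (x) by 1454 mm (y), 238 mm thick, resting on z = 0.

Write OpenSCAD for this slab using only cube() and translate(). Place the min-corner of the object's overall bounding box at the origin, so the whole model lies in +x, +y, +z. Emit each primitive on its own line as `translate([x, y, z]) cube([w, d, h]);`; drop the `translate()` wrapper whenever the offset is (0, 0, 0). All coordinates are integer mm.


cube([3848, 1454, 238]);


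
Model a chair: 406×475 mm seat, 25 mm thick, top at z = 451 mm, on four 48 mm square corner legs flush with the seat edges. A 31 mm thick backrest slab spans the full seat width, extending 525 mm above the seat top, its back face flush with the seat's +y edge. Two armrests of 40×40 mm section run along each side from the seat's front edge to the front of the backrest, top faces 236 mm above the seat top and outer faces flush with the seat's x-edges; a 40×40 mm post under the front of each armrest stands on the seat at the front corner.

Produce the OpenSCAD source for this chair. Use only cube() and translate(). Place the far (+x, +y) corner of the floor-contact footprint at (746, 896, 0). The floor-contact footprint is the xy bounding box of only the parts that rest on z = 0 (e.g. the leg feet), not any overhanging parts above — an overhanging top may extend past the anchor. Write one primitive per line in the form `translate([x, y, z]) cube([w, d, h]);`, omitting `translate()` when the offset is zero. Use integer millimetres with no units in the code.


// leg_h = 451 - 25 = 426
// arm post h = 236 - 40 = 196
translate([340, 421, 426]) cube([406, 475, 25]);
translate([340, 421, 0]) cube([48, 48, 426]);
translate([698, 421, 0]) cube([48, 48, 426]);
translate([340, 848, 0]) cube([48, 48, 426]);
translate([698, 848, 0]) cube([48, 48, 426]);
translate([340, 865, 451]) cube([406, 31, 525]);
translate([340, 421, 647]) cube([40, 444, 40]);
translate([706, 421, 647]) cube([40, 444, 40]);
translate([340, 421, 451]) cube([40, 40, 196]);
translate([706, 421, 451]) cube([40, 40, 196]);


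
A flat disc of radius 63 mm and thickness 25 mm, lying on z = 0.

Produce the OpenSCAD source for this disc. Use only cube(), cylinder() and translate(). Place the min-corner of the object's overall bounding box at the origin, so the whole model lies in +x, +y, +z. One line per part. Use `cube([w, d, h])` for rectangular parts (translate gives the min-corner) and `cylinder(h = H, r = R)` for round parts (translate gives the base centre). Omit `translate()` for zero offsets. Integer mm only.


translate([63, 63, 0]) cylinder(h = 25, r = 63);


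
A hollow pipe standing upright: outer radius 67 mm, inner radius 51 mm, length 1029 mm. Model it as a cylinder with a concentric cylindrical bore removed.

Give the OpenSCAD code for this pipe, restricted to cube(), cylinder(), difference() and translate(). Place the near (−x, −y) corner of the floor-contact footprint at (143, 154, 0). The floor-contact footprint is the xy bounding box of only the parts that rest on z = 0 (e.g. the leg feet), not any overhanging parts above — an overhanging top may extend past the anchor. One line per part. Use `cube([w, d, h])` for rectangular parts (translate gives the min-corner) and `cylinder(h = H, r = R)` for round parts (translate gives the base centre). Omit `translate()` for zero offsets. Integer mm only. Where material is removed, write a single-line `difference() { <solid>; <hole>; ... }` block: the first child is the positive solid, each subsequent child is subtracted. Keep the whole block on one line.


difference() { translate([210, 221, 0]) cylinder(h = 1029, r = 67); translate([210, 221, 0]) cylinder(h = 1029, r = 51); }


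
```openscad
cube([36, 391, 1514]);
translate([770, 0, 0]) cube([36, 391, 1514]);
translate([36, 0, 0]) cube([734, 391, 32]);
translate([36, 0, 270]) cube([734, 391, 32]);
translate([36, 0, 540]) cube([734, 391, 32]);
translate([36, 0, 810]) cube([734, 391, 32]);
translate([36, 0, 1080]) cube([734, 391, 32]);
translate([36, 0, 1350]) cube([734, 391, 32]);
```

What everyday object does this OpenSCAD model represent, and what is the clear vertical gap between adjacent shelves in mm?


A bookshelf. The clear shelf gap is 238 mm.

Two tall side panels with 6 horizontal boards between them — a bookshelf. The first two shelf undersides are at z = 0 and z = 270; with shelf thickness 32, the clear gap is 270 − 0 − 32 = 238 mm.


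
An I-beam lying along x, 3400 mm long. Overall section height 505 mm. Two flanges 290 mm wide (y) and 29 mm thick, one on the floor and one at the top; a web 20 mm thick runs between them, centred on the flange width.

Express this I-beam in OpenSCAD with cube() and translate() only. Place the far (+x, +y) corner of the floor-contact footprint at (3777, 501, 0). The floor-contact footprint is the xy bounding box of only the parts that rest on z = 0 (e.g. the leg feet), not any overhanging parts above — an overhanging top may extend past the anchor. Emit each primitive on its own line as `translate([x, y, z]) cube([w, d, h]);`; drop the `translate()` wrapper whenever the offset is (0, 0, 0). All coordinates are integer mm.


translate([377, 211, 0]) cube([3400, 290, 29]);
translate([377, 346, 29]) cube([3400, 20, 447]);
translate([377, 211, 476]) cube([3400, 290, 29]);


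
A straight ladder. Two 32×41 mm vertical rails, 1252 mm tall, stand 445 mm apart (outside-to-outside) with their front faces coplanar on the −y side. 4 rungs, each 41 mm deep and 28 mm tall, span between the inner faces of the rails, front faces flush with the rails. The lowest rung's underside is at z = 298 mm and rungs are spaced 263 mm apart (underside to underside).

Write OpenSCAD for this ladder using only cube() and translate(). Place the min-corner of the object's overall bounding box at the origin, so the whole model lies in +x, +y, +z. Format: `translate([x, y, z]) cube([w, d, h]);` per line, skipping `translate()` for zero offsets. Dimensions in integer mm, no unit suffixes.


// rung span = 445 - 2*32 = 381
// rung[k] z = 298 + k*263
cube([32, 41, 1252]);
translate([413, 0, 0]) cube([32, 41, 1252]);
translate([32, 0, 298]) cube([381, 41, 28]);
translate([32, 0, 561]) cube([381, 41, 28]);
translate([32, 0, 824]) cube([381, 41, 28]);
translate([32, 0, 1087]) cube([381, 41, 28]);


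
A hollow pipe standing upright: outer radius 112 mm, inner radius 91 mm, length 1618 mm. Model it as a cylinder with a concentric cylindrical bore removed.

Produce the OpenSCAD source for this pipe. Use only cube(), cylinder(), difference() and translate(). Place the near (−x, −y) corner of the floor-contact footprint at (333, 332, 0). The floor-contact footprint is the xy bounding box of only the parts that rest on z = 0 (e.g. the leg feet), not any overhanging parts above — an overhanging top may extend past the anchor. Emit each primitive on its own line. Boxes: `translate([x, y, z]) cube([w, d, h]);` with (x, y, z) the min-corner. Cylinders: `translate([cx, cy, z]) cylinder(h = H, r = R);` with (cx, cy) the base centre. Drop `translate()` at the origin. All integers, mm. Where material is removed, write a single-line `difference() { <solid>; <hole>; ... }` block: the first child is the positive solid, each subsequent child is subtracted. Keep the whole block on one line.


difference() { translate([445, 444, 0]) cylinder(h = 1618, r = 112); translate([445, 444, 0]) cylinder(h = 1618, r = 91); }


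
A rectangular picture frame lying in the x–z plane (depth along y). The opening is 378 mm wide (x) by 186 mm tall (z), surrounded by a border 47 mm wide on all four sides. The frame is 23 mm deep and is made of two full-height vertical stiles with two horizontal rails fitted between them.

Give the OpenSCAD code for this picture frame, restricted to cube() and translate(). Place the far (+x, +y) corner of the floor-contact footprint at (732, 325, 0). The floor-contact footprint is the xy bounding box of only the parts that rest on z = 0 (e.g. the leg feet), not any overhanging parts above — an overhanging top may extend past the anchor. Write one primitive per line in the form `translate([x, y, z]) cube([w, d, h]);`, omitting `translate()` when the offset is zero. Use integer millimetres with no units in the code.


translate([260, 302, 0]) cube([47, 23, 280]);
translate([685, 302, 0]) cube([47, 23, 280]);
translate([307, 302, 0]) cube([378, 23, 47]);
translate([307, 302, 233]) cube([378, 23, 47]);


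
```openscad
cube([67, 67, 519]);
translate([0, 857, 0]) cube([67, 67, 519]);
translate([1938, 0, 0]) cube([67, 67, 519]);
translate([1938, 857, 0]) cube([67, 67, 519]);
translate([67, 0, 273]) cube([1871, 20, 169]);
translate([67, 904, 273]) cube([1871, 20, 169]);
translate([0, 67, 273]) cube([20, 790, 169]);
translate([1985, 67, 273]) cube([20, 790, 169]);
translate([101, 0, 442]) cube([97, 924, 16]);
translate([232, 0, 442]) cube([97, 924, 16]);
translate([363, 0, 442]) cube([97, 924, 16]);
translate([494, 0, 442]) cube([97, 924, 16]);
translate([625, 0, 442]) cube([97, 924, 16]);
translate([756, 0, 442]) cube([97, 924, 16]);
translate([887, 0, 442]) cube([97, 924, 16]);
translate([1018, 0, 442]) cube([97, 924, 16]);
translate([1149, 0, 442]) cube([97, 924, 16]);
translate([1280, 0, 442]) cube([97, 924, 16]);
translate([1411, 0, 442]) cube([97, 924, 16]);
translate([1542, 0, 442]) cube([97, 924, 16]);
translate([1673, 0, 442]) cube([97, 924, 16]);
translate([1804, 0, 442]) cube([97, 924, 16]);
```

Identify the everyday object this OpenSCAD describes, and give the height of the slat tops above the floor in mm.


A bed frame. The slat-top height is 458 mm.

Four posts, four rails, and a row of slats — a bed frame. Slats sit on the rails at z = 273 + 169 = 442; with slat thickness 16, the top is 458 mm.


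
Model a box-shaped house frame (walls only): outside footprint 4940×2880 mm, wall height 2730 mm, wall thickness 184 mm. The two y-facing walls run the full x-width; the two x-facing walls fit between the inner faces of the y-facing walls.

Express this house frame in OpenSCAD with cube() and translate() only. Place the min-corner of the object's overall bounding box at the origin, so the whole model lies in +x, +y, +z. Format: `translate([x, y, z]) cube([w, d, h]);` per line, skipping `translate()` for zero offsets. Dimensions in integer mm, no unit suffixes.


cube([4940, 184, 2730]);
translate([0, 2696, 0]) cube([4940, 184, 2730]);
translate([0, 184, 0]) cube([184, 2512, 2730]);
translate([4756, 184, 0]) cube([184, 2512, 2730]);


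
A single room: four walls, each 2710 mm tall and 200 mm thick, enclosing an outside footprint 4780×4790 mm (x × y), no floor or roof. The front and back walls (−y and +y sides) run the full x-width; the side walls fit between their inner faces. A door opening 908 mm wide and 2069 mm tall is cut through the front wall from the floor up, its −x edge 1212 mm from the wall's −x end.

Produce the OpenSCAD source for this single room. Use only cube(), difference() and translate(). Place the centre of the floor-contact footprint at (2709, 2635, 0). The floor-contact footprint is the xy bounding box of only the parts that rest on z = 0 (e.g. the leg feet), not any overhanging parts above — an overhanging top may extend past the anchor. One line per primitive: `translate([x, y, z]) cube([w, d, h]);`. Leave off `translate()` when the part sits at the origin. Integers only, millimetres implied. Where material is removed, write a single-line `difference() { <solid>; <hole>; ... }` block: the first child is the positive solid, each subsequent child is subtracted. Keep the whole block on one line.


difference() { translate([319, 240, 0]) cube([4780, 200, 2710]); translate([1531, 240, 0]) cube([908, 200, 2069]); }
translate([319, 4830, 0]) cube([4780, 200, 2710]);
translate([319, 440, 0]) cube([200, 4390, 2710]);
translate([4899, 440, 0]) cube([200, 4390, 2710]);


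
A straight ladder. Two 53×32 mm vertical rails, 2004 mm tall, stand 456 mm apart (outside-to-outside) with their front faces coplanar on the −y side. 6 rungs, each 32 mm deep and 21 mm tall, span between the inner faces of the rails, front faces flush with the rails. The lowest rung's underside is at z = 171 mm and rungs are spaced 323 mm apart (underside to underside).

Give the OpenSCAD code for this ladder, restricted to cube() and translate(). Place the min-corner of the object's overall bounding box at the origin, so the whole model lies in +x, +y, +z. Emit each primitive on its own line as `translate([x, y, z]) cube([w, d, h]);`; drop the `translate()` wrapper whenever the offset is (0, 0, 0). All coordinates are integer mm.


// rung span = 456 - 2*53 = 350
// rung[k] z = 171 + k*323
cube([53, 32, 2004]);
translate([403, 0, 0]) cube([53, 32, 2004]);
translate([53, 0, 171]) cube([350, 32, 21]);
translate([53, 0, 494]) cube([350, 32, 21]);
translate([53, 0, 817]) cube([350, 32, 21]);
translate([53, 0, 1140]) cube([350, 32, 21]);
translate([53, 0, 1463]) cube([350, 32, 21]);
translate([53, 0, 1786]) cube([350, 32, 21]);


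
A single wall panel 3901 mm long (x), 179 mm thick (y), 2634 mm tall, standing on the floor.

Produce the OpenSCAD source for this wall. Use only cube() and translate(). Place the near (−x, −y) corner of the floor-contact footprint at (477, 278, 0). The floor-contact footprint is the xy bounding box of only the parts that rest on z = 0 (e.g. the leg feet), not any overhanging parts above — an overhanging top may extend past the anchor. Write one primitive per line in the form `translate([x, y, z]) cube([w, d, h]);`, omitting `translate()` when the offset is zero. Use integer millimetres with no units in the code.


translate([477, 278, 0]) cube([3901, 179, 2634]);


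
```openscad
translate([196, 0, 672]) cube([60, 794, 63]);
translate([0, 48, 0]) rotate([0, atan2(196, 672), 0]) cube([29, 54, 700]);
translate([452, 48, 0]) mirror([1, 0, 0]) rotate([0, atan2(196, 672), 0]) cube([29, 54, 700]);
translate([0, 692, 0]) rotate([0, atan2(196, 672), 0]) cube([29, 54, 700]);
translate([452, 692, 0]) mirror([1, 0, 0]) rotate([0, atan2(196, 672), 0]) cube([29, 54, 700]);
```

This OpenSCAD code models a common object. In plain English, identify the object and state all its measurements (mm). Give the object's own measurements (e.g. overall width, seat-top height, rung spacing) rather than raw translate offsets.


A sawhorse. A 60×794×63 mm beam (x, y, z) sits on two A-frame leg pairs. Each pair is two raked legs of 29×54 mm section (54 mm along y) splaying symmetrically in x. Each leg rises 672 mm vertically over 196 mm of horizontal reach and is 700 mm long along its own axis. Every leg's outer bottom edge rests on the floor and its outer top edge meets a bottom edge of the beam — the left legs (tilting toward +x) meet the beam's −x bottom edge, the right legs (their mirror images, tilting toward −x) meet its +x bottom edge — so the leg tops tuck under the beam, the beam's underside is 672 mm above the floor, and the feet are 452 mm apart outside-to-outside with the beam centred between them. The two leg pairs are set in 48 mm from either end of the beam.


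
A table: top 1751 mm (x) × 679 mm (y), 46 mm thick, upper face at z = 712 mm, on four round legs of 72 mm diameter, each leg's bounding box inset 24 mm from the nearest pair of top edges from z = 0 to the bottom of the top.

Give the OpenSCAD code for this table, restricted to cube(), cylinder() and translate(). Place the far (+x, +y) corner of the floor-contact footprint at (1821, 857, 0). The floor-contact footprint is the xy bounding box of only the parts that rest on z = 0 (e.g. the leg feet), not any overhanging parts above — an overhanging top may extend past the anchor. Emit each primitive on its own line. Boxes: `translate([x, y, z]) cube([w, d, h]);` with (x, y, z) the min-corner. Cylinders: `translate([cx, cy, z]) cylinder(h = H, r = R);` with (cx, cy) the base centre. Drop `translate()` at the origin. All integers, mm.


translate([94, 202, 666]) cube([1751, 679, 46]);
translate([154, 262, 0]) cylinder(h = 666, r = 36);
translate([1785, 262, 0]) cylinder(h = 666, r = 36);
translate([154, 821, 0]) cylinder(h = 666, r = 36);
translate([1785, 821, 0]) cylinder(h = 666, r = 36);


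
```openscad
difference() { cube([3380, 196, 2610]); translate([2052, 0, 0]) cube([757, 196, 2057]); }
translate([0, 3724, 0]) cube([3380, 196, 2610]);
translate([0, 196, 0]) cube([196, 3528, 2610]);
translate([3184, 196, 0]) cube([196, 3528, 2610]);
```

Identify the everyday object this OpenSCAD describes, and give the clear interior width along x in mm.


A single room. The interior width is 2988 mm.

Four walls enclosing a rectangle with a door in the front wall — a room. Outside width 3380 minus two 196 mm walls gives 2988 mm.


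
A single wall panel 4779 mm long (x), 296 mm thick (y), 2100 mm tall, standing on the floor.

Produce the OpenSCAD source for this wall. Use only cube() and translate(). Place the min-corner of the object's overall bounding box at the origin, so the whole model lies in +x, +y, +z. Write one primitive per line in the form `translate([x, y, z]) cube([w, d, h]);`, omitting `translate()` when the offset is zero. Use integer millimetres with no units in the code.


cube([4779, 296, 2100]);


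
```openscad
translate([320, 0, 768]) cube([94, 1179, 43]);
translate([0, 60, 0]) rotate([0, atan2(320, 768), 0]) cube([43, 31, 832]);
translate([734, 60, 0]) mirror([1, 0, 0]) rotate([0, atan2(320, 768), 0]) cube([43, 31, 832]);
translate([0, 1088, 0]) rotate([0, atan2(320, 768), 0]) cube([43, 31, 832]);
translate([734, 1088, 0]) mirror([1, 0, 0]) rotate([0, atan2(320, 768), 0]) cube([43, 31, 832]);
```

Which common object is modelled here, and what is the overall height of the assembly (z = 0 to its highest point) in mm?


A sawhorse. The overall height is 811 mm.

A beam across two mirrored pairs of raked legs — a sawhorse. The beam's underside is at z = 768 (matching the legs' vertical rise in atan2(320, 768)) and the beam is 43 mm tall, so its top is at 768 + 43 = 811 mm. The raked legs top out at the beam's underside, so that is the highest point.


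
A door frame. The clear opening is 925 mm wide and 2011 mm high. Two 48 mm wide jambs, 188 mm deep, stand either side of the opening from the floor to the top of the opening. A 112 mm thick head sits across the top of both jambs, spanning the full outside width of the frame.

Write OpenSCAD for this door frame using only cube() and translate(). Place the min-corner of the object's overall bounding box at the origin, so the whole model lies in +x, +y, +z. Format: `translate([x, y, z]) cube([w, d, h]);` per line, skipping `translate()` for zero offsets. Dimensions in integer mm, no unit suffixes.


cube([48, 188, 2011]);
translate([973, 0, 0]) cube([48, 188, 2011]);
translate([0, 0, 2011]) cube([1021, 188, 112]);


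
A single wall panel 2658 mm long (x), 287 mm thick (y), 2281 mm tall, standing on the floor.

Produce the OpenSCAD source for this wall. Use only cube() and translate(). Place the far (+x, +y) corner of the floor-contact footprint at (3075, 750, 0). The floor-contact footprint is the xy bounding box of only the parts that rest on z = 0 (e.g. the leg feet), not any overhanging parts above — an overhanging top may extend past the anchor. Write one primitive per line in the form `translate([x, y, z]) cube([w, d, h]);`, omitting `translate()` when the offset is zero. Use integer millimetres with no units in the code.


translate([417, 463, 0]) cube([2658, 287, 2281]);


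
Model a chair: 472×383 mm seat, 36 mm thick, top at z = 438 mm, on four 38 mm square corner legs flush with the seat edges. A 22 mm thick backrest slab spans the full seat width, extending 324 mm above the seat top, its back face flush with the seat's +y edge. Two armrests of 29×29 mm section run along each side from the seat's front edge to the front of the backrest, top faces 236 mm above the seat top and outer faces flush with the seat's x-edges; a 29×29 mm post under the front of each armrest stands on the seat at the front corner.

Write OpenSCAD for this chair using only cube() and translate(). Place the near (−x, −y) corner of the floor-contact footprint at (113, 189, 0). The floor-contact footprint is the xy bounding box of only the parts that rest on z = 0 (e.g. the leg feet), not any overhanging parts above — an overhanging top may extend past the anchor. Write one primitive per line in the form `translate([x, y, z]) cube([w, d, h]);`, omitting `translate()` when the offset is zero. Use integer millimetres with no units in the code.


translate([113, 189, 402]) cube([472, 383, 36]);
translate([113, 189, 0]) cube([38, 38, 402]);
translate([547, 189, 0]) cube([38, 38, 402]);
translate([113, 534, 0]) cube([38, 38, 402]);
translate([547, 534, 0]) cube([38, 38, 402]);
translate([113, 550, 438]) cube([472, 22, 324]);
translate([113, 189, 645]) cube([29, 361, 29]);
translate([556, 189, 645]) cube([29, 361, 29]);
translate([113, 189, 438]) cube([29, 29, 207]);
translate([556, 189, 438]) cube([29, 29, 207]);


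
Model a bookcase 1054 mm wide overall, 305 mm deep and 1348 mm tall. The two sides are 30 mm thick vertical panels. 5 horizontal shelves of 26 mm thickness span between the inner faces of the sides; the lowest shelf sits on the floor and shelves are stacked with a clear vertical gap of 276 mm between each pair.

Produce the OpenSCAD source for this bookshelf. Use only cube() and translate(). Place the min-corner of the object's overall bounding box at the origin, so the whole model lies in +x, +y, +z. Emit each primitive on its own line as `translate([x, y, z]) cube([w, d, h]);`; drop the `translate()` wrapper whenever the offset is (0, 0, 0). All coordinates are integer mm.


cube([30, 305, 1348]);
translate([1024, 0, 0]) cube([30, 305, 1348]);
translate([30, 0, 0]) cube([994, 305, 26]);
translate([30, 0, 302]) cube([994, 305, 26]);
translate([30, 0, 604]) cube([994, 305, 26]);
translate([30, 0, 906]) cube([994, 305, 26]);
translate([30, 0, 1208]) cube([994, 305, 26]);


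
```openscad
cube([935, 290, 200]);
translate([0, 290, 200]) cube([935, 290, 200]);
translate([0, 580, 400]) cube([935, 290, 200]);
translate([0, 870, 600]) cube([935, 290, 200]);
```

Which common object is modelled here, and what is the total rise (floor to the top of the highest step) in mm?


A staircase. The total rise is 800 mm.

4 identical blocks, each offset up and back from the previous — a staircase. Each step is 200 mm tall and there are 4 of them, so the total rise is 4 × 200 = 800 mm.


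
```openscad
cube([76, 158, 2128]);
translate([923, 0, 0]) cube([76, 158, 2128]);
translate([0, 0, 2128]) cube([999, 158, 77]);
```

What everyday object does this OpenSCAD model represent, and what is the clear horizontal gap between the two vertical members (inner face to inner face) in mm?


A door frame. The clear opening width is 847 mm.

Two 2128 mm tall posts with a header on top — a door frame. The left jamb is 76 mm wide at x = 0; the right jamb starts at x = 923. The clear opening is 923 − 76 = 847 mm.
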